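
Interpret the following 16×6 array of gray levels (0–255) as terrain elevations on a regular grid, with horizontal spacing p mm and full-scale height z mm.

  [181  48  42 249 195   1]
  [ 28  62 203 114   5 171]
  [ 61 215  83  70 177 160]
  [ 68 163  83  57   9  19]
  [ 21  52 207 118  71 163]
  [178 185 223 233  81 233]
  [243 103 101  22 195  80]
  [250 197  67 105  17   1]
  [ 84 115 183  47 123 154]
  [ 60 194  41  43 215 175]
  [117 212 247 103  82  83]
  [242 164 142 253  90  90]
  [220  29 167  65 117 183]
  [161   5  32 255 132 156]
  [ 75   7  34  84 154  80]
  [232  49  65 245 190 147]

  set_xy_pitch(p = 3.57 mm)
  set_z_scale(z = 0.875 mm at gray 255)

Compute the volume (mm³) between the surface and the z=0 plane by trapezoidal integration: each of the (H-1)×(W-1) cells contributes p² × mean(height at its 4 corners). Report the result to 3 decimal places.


height_mm = gray/255 × 0.875; cell vol = 3.57² × mean(4 corners)
unit = 3.57² × 0.875 / (4×255) = 0.0109331 mm³ per gray-sum
row 0: Σ corner-gray over 5 cells = 2217  → 24.2387
row 1: Σ corner-gray over 5 cells = 2278  → 24.9057
row 2: Σ corner-gray over 5 cells = 2022  → 22.1068
row 3: Σ corner-gray over 5 cells = 1791  → 19.5812
row 4: Σ corner-gray over 5 cells = 2935  → 32.0887
row 5: Σ corner-gray over 5 cells = 3020  → 33.0180
row 6: Σ corner-gray over 5 cells = 2188  → 23.9217
row 7: Σ corner-gray over 5 cells = 2197  → 24.0201
row 8: Σ corner-gray over 5 cells = 2395  → 26.1848
row 9: Σ corner-gray over 5 cells = 2709  → 29.6178
row 10: Σ corner-gray over 5 cells = 3118  → 34.0895
row 11: Σ corner-gray over 5 cells = 2789  → 30.4925
row 12: Σ corner-gray over 5 cells = 2324  → 25.4086
row 13: Σ corner-gray over 5 cells = 1878  → 20.5324
row 14: Σ corner-gray over 5 cells = 2190  → 23.9435
Σ rows: total corner-gray = 36051  → 394.1501 mm³

394.150


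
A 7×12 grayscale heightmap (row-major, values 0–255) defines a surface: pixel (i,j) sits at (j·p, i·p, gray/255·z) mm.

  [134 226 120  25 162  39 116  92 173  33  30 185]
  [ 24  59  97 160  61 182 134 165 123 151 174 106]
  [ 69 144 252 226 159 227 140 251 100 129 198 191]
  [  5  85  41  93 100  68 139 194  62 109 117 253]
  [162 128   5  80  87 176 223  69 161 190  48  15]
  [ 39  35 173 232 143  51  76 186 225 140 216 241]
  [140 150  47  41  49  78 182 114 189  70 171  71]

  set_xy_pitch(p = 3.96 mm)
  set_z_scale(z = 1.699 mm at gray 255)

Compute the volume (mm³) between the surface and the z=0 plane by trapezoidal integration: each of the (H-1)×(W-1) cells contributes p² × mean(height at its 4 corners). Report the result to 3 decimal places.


890.452

height_mm = gray/255 × 1.699; cell vol = 3.96² × mean(4 corners)
unit = 3.96² × 1.699 / (4×255) = 0.0261206 mm³ per gray-sum
row 0: Σ corner-gray over 11 cells = 5093  → 133.0323
row 1: Σ corner-gray over 11 cells = 6654  → 173.8066
row 2: Σ corner-gray over 11 cells = 6186  → 161.5822
row 3: Σ corner-gray over 11 cells = 4785  → 124.9872
row 4: Σ corner-gray over 11 cells = 5745  → 150.0630
row 5: Σ corner-gray over 11 cells = 5627  → 146.9808
Σ rows: total corner-gray = 34090  → 890.4521 mm³


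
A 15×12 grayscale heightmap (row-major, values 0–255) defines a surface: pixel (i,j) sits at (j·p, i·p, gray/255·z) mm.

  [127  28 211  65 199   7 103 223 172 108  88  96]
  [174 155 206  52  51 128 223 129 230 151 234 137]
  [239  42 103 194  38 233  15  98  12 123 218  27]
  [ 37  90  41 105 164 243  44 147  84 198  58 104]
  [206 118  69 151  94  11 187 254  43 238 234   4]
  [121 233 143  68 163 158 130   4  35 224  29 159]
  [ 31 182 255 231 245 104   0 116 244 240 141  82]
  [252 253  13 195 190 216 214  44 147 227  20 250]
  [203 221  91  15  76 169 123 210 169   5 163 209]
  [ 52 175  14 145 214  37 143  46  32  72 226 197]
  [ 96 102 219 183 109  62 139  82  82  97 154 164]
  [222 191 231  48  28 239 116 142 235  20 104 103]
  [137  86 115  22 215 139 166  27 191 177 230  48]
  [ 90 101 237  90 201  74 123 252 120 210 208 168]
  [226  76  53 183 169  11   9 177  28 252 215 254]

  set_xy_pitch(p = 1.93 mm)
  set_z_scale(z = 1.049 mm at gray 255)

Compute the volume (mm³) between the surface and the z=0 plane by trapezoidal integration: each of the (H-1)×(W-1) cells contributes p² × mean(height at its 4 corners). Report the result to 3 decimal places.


height_mm = gray/255 × 1.049; cell vol = 1.93² × mean(4 corners)
unit = 1.93² × 1.049 / (4×255) = 0.0038308 mm³ per gray-sum
row 0: Σ corner-gray over 11 cells = 6060  → 23.2147
row 1: Σ corner-gray over 11 cells = 5847  → 22.3987
row 2: Σ corner-gray over 11 cells = 4907  → 18.7978
row 3: Σ corner-gray over 11 cells = 5497  → 21.0579
row 4: Σ corner-gray over 11 cells = 5662  → 21.6900
row 5: Σ corner-gray over 11 cells = 6283  → 24.0689
row 6: Σ corner-gray over 11 cells = 7169  → 27.4630
row 7: Σ corner-gray over 11 cells = 6436  → 24.6551
row 8: Σ corner-gray over 11 cells = 5353  → 20.5063
row 9: Σ corner-gray over 11 cells = 5175  → 19.8244
row 10: Σ corner-gray over 11 cells = 5751  → 22.0310
row 11: Σ corner-gray over 11 cells = 5954  → 22.8086
row 12: Σ corner-gray over 11 cells = 6411  → 24.5593
row 13: Σ corner-gray over 11 cells = 6316  → 24.1954
Σ rows: total corner-gray = 82821  → 317.2710 mm³

317.271


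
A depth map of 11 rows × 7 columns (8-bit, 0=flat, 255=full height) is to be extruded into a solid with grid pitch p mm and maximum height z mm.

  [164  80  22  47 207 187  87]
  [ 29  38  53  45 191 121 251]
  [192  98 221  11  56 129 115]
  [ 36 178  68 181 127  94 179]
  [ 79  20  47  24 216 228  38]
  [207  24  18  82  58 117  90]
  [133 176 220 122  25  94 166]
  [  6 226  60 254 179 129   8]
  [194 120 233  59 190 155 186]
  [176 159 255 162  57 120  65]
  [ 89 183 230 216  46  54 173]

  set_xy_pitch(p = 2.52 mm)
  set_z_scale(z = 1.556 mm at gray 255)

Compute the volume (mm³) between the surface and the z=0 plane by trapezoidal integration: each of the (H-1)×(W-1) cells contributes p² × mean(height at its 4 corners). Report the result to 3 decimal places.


282.070

height_mm = gray/255 × 1.556; cell vol = 2.52² × mean(4 corners)
unit = 2.52² × 1.556 / (4×255) = 0.00968747 mm³ per gray-sum
row 0: Σ corner-gray over 6 cells = 2513  → 24.3446
row 1: Σ corner-gray over 6 cells = 2513  → 24.3446
row 2: Σ corner-gray over 6 cells = 2848  → 27.5899
row 3: Σ corner-gray over 6 cells = 2698  → 26.1368
row 4: Σ corner-gray over 6 cells = 2082  → 20.1693
row 5: Σ corner-gray over 6 cells = 2468  → 23.9087
row 6: Σ corner-gray over 6 cells = 3283  → 31.8040
row 7: Σ corner-gray over 6 cells = 3604  → 34.9137
row 8: Σ corner-gray over 6 cells = 3641  → 35.2721
row 9: Σ corner-gray over 6 cells = 3467  → 33.5865
Σ rows: total corner-gray = 29117  → 282.0701 mm³


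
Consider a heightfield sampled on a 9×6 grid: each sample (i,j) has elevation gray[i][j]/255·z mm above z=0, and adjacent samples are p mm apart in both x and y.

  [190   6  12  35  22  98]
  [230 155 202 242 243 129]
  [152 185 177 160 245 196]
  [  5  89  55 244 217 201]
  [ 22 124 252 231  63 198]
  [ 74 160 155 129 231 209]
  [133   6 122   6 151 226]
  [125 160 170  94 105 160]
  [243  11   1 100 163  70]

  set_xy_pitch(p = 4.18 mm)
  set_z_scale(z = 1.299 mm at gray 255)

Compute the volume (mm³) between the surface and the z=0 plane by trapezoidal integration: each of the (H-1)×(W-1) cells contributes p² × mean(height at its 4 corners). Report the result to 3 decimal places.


height_mm = gray/255 × 1.299; cell vol = 4.18² × mean(4 corners)
unit = 4.18² × 1.299 / (4×255) = 0.0222516 mm³ per gray-sum
row 0: Σ corner-gray over 5 cells = 2481  → 55.2063
row 1: Σ corner-gray over 5 cells = 3925  → 87.3376
row 2: Σ corner-gray over 5 cells = 3298  → 73.3858
row 3: Σ corner-gray over 5 cells = 2976  → 66.2208
row 4: Σ corner-gray over 5 cells = 3193  → 71.0494
row 5: Σ corner-gray over 5 cells = 2562  → 57.0086
row 6: Σ corner-gray over 5 cells = 2272  → 50.5557
row 7: Σ corner-gray over 5 cells = 2206  → 49.0871
Σ rows: total corner-gray = 22913  → 509.8513 mm³

509.851


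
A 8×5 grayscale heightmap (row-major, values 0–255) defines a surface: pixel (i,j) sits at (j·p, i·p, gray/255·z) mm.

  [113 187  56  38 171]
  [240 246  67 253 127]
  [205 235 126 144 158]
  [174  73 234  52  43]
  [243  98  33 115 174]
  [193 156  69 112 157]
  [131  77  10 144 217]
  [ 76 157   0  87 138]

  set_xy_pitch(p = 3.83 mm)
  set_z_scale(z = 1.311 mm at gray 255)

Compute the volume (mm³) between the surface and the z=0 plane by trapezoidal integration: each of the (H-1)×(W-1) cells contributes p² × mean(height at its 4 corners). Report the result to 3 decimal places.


276.171

height_mm = gray/255 × 1.311; cell vol = 3.83² × mean(4 corners)
unit = 3.83² × 1.311 / (4×255) = 0.0188539 mm³ per gray-sum
row 0: Σ corner-gray over 4 cells = 2345  → 44.2123
row 1: Σ corner-gray over 4 cells = 2872  → 54.1483
row 2: Σ corner-gray over 4 cells = 2308  → 43.5147
row 3: Σ corner-gray over 4 cells = 1844  → 34.7665
row 4: Σ corner-gray over 4 cells = 1933  → 36.4445
row 5: Σ corner-gray over 4 cells = 1834  → 34.5780
row 6: Σ corner-gray over 4 cells = 1512  → 28.5070
Σ rows: total corner-gray = 14648  → 276.1712 mm³


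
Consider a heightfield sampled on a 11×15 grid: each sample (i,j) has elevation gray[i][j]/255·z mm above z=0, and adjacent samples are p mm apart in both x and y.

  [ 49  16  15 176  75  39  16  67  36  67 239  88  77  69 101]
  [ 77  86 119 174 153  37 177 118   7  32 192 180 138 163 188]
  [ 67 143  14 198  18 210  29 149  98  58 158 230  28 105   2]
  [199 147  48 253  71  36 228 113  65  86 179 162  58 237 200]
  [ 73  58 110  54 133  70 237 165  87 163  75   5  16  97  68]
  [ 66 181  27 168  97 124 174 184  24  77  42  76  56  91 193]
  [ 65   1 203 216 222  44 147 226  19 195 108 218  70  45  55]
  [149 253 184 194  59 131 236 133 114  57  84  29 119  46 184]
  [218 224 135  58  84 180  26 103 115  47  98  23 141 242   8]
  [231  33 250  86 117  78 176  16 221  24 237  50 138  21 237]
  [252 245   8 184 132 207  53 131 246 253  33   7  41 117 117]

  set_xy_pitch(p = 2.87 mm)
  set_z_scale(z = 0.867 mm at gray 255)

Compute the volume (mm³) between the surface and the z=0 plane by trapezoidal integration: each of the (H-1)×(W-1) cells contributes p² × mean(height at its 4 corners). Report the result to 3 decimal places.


height_mm = gray/255 × 0.867; cell vol = 2.87² × mean(4 corners)
unit = 2.87² × 0.867 / (4×255) = 0.00700137 mm³ per gray-sum
row 0: Σ corner-gray over 14 cells = 5527  → 38.6965
row 1: Σ corner-gray over 14 cells = 6362  → 44.5427
row 2: Σ corner-gray over 14 cells = 6710  → 46.9792
row 3: Σ corner-gray over 14 cells = 6446  → 45.1308
row 4: Σ corner-gray over 14 cells = 5582  → 39.0816
row 5: Σ corner-gray over 14 cells = 6449  → 45.1518
row 6: Σ corner-gray over 14 cells = 7159  → 50.1228
row 7: Σ corner-gray over 14 cells = 6789  → 47.5323
row 8: Σ corner-gray over 14 cells = 6540  → 45.7889
row 9: Σ corner-gray over 14 cells = 7045  → 49.3246
Σ rows: total corner-gray = 64609  → 452.3512 mm³

452.351


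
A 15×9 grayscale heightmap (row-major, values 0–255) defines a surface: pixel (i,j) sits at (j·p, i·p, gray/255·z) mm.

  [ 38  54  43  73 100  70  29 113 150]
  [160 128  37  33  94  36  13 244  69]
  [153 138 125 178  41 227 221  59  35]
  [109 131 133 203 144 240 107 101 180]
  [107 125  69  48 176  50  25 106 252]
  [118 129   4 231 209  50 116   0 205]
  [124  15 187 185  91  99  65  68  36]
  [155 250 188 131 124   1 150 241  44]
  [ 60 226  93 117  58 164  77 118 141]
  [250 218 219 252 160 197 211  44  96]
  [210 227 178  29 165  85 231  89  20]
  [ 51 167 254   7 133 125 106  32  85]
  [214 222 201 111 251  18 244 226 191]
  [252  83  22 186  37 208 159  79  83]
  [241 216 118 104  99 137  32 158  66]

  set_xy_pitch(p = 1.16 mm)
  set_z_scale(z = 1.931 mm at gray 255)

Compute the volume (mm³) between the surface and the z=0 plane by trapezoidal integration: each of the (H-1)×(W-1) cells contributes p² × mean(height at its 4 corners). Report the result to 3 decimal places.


145.628

height_mm = gray/255 × 1.931; cell vol = 1.16² × mean(4 corners)
unit = 1.16² × 1.931 / (4×255) = 0.00254741 mm³ per gray-sum
row 0: Σ corner-gray over 8 cells = 2551  → 6.4984
row 1: Σ corner-gray over 8 cells = 3565  → 9.0815
row 2: Σ corner-gray over 8 cells = 4573  → 11.6493
row 3: Σ corner-gray over 8 cells = 3964  → 10.0979
row 4: Σ corner-gray over 8 cells = 3358  → 8.5542
row 5: Σ corner-gray over 8 cells = 3381  → 8.6128
row 6: Σ corner-gray over 8 cells = 3949  → 10.0597
row 7: Σ corner-gray over 8 cells = 4276  → 10.8927
row 8: Σ corner-gray over 8 cells = 4855  → 12.3677
row 9: Σ corner-gray over 8 cells = 5186  → 13.2108
row 10: Σ corner-gray over 8 cells = 4022  → 10.2457
row 11: Σ corner-gray over 8 cells = 4735  → 12.0620
row 12: Σ corner-gray over 8 cells = 4834  → 12.3142
row 13: Σ corner-gray over 8 cells = 3918  → 9.9807
Σ rows: total corner-gray = 57167  → 145.6275 mm³


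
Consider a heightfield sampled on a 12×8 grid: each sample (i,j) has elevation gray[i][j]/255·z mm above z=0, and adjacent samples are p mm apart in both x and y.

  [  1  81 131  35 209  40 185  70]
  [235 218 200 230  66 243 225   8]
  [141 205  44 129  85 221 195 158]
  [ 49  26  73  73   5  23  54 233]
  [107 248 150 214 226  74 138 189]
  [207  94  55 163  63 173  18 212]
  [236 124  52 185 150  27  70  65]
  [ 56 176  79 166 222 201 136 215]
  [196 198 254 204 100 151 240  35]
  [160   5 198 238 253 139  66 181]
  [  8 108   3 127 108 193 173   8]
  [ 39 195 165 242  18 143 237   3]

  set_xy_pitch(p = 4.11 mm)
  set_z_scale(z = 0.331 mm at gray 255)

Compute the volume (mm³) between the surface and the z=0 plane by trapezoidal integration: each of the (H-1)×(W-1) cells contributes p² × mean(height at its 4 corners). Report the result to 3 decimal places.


height_mm = gray/255 × 0.331; cell vol = 4.11² × mean(4 corners)
unit = 4.11² × 0.331 / (4×255) = 0.00548165 mm³ per gray-sum
row 0: Σ corner-gray over 7 cells = 4040  → 22.1459
row 1: Σ corner-gray over 7 cells = 4664  → 25.5664
row 2: Σ corner-gray over 7 cells = 2847  → 15.6063
row 3: Σ corner-gray over 7 cells = 3186  → 17.4645
row 4: Σ corner-gray over 7 cells = 3947  → 21.6361
row 5: Σ corner-gray over 7 cells = 3068  → 16.8177
row 6: Σ corner-gray over 7 cells = 3748  → 20.5452
row 7: Σ corner-gray over 7 cells = 4756  → 26.0707
row 8: Σ corner-gray over 7 cells = 4664  → 25.5664
row 9: Σ corner-gray over 7 cells = 3579  → 19.6188
row 10: Σ corner-gray over 7 cells = 3482  → 19.0871
Σ rows: total corner-gray = 41981  → 230.1252 mm³

230.125


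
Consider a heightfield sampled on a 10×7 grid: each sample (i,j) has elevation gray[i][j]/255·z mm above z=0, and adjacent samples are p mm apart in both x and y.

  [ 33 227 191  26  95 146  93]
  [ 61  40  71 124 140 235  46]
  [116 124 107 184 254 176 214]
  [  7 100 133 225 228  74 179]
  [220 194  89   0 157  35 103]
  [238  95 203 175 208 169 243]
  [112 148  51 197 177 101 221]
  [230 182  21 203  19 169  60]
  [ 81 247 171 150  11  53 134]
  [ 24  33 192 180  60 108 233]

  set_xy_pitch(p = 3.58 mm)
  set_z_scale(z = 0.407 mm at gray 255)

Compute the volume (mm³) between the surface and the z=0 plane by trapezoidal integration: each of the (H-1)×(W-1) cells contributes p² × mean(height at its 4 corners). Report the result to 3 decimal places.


149.272

height_mm = gray/255 × 0.407; cell vol = 3.58² × mean(4 corners)
unit = 3.58² × 0.407 / (4×255) = 0.00511399 mm³ per gray-sum
row 0: Σ corner-gray over 6 cells = 2823  → 14.4368
row 1: Σ corner-gray over 6 cells = 3347  → 17.1165
row 2: Σ corner-gray over 6 cells = 3726  → 19.0547
row 3: Σ corner-gray over 6 cells = 2979  → 15.2346
row 4: Σ corner-gray over 6 cells = 3454  → 17.6637
row 5: Σ corner-gray over 6 cells = 3862  → 19.7502
row 6: Σ corner-gray over 6 cells = 3159  → 16.1551
row 7: Σ corner-gray over 6 cells = 2957  → 15.1221
row 8: Σ corner-gray over 6 cells = 2882  → 14.7385
Σ rows: total corner-gray = 29189  → 149.2724 mm³


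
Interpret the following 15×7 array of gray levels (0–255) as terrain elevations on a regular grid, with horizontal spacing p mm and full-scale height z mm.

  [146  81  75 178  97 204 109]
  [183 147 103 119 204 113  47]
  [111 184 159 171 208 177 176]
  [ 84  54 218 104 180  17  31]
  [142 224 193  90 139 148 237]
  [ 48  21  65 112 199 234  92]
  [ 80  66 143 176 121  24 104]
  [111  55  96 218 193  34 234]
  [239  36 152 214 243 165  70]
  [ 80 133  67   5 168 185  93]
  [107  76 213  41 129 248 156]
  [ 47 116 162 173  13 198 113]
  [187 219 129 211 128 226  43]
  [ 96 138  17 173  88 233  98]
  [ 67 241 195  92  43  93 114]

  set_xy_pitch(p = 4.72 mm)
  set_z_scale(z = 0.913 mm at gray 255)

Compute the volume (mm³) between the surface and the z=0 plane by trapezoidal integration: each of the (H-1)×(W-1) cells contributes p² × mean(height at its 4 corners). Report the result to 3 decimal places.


899.036

height_mm = gray/255 × 0.913; cell vol = 4.72² × mean(4 corners)
unit = 4.72² × 0.913 / (4×255) = 0.0199414 mm³ per gray-sum
row 0: Σ corner-gray over 6 cells = 3127  → 62.3566
row 1: Σ corner-gray over 6 cells = 3687  → 73.5238
row 2: Σ corner-gray over 6 cells = 3346  → 66.7238
row 3: Σ corner-gray over 6 cells = 3228  → 64.3707
row 4: Σ corner-gray over 6 cells = 3369  → 67.1824
row 5: Σ corner-gray over 6 cells = 2646  → 52.7648
row 6: Σ corner-gray over 6 cells = 2781  → 55.4569
row 7: Σ corner-gray over 6 cells = 3466  → 69.1167
row 8: Σ corner-gray over 6 cells = 3218  → 64.1713
row 9: Σ corner-gray over 6 cells = 2966  → 59.1461
row 10: Σ corner-gray over 6 cells = 3161  → 63.0346
row 11: Σ corner-gray over 6 cells = 3540  → 70.5924
row 12: Σ corner-gray over 6 cells = 3548  → 70.7519
row 13: Σ corner-gray over 6 cells = 3001  → 59.8440
Σ rows: total corner-gray = 45084  → 899.0359 mm³


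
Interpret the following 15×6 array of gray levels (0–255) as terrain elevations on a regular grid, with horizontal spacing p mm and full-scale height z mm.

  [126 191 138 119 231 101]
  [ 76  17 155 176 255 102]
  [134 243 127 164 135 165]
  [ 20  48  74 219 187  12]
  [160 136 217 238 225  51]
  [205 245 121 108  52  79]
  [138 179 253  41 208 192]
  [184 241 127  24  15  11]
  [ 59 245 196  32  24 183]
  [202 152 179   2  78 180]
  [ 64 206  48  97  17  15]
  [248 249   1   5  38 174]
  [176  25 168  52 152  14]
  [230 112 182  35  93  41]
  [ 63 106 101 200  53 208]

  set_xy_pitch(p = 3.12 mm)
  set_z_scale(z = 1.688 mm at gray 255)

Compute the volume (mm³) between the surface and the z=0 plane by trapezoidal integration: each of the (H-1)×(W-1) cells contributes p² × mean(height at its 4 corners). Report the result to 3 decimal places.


height_mm = gray/255 × 1.688; cell vol = 3.12² × mean(4 corners)
unit = 3.12² × 1.688 / (4×255) = 0.0161095 mm³ per gray-sum
row 0: Σ corner-gray over 5 cells = 2969  → 47.8290
row 1: Σ corner-gray over 5 cells = 3021  → 48.6667
row 2: Σ corner-gray over 5 cells = 2725  → 43.8983
row 3: Σ corner-gray over 5 cells = 2931  → 47.2169
row 4: Σ corner-gray over 5 cells = 3179  → 51.2120
row 5: Σ corner-gray over 5 cells = 3028  → 48.7795
row 6: Σ corner-gray over 5 cells = 2701  → 43.5117
row 7: Σ corner-gray over 5 cells = 2245  → 36.1658
row 8: Σ corner-gray over 5 cells = 2440  → 39.3071
row 9: Σ corner-gray over 5 cells = 2019  → 32.5250
row 10: Σ corner-gray over 5 cells = 1823  → 29.3676
row 11: Σ corner-gray over 5 cells = 1992  → 32.0901
row 12: Σ corner-gray over 5 cells = 2099  → 33.8138
row 13: Σ corner-gray over 5 cells = 2306  → 37.1485
Σ rows: total corner-gray = 35478  → 571.5320 mm³

571.532


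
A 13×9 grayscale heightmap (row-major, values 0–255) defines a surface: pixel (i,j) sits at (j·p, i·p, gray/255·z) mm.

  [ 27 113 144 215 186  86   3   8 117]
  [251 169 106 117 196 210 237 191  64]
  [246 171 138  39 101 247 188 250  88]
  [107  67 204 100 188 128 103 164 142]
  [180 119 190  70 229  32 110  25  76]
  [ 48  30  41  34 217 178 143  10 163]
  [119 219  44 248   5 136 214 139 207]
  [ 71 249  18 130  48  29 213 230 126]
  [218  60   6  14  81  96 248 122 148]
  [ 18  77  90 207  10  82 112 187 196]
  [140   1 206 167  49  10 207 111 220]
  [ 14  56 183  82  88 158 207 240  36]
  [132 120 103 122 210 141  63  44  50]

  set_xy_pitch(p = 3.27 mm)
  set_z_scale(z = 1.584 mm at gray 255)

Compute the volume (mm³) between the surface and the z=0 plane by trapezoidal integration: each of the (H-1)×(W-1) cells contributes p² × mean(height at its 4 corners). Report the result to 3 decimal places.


805.065

height_mm = gray/255 × 1.584; cell vol = 3.27² × mean(4 corners)
unit = 3.27² × 1.584 / (4×255) = 0.0166054 mm³ per gray-sum
row 0: Σ corner-gray over 8 cells = 4421  → 73.4127
row 1: Σ corner-gray over 8 cells = 5369  → 89.1546
row 2: Σ corner-gray over 8 cells = 4759  → 79.0253
row 3: Σ corner-gray over 8 cells = 3963  → 65.8074
row 4: Σ corner-gray over 8 cells = 3323  → 55.1799
row 5: Σ corner-gray over 8 cells = 3853  → 63.9808
row 6: Σ corner-gray over 8 cells = 4367  → 72.5160
row 7: Σ corner-gray over 8 cells = 3651  → 60.6265
row 8: Σ corner-gray over 8 cells = 3364  → 55.8607
row 9: Σ corner-gray over 8 cells = 3606  → 59.8792
row 10: Σ corner-gray over 8 cells = 3940  → 65.4255
row 11: Σ corner-gray over 8 cells = 3866  → 64.1966
Σ rows: total corner-gray = 48482  → 805.0652 mm³


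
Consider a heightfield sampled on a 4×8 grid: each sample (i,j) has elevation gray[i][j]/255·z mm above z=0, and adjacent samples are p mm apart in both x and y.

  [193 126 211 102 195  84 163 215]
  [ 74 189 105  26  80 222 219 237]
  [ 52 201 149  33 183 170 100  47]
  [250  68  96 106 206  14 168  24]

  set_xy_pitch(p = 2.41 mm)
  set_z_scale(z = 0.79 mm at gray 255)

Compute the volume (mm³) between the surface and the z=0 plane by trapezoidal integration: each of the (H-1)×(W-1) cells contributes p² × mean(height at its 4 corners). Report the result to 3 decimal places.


height_mm = gray/255 × 0.79; cell vol = 2.41² × mean(4 corners)
unit = 2.41² × 0.79 / (4×255) = 0.00449843 mm³ per gray-sum
row 0: Σ corner-gray over 7 cells = 4163  → 18.7270
row 1: Σ corner-gray over 7 cells = 3764  → 16.9321
row 2: Σ corner-gray over 7 cells = 3361  → 15.1192
Σ rows: total corner-gray = 11288  → 50.7783 mm³

50.778


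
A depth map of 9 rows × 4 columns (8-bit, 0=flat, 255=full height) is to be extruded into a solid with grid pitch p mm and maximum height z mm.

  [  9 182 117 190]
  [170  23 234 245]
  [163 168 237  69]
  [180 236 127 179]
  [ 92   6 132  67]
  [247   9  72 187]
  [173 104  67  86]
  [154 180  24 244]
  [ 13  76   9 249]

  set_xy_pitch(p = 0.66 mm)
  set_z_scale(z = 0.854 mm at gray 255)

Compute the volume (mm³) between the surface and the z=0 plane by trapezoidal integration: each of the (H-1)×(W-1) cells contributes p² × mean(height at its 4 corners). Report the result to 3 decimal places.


height_mm = gray/255 × 0.854; cell vol = 0.66² × mean(4 corners)
unit = 0.66² × 0.854 / (4×255) = 0.000364708 mm³ per gray-sum
row 0: Σ corner-gray over 3 cells = 1726  → 0.6295
row 1: Σ corner-gray over 3 cells = 1971  → 0.7188
row 2: Σ corner-gray over 3 cells = 2127  → 0.7757
row 3: Σ corner-gray over 3 cells = 1520  → 0.5544
row 4: Σ corner-gray over 3 cells = 1031  → 0.3760
row 5: Σ corner-gray over 3 cells = 1197  → 0.4366
row 6: Σ corner-gray over 3 cells = 1407  → 0.5131
row 7: Σ corner-gray over 3 cells = 1238  → 0.4515
Σ rows: total corner-gray = 12217  → 4.4556 mm³

4.456


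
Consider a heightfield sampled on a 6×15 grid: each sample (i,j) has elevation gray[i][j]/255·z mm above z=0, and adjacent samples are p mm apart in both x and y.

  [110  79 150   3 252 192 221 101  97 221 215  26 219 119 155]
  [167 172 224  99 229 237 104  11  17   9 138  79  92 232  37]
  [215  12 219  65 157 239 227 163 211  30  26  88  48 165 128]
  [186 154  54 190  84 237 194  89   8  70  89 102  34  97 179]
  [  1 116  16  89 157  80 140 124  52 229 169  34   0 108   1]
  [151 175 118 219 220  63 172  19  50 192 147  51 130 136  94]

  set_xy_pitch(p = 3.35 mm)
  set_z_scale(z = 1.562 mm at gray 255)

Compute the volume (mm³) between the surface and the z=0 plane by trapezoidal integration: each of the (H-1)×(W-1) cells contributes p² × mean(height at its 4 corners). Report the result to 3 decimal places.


576.550

height_mm = gray/255 × 1.562; cell vol = 3.35² × mean(4 corners)
unit = 3.35² × 1.562 / (4×255) = 0.0171858 mm³ per gray-sum
row 0: Σ corner-gray over 14 cells = 7545  → 129.6671
row 1: Σ corner-gray over 14 cells = 7133  → 122.5865
row 2: Σ corner-gray over 14 cells = 6812  → 117.0699
row 3: Σ corner-gray over 14 cells = 5799  → 99.6606
row 4: Σ corner-gray over 14 cells = 6259  → 107.5661
Σ rows: total corner-gray = 33548  → 576.5502 mm³


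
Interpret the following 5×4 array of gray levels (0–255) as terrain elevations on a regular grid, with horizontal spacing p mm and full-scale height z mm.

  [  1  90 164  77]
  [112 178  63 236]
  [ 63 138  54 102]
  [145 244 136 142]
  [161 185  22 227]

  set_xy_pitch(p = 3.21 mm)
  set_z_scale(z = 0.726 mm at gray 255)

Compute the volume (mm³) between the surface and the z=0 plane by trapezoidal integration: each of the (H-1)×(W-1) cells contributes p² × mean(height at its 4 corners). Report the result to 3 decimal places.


height_mm = gray/255 × 0.726; cell vol = 3.21² × mean(4 corners)
unit = 3.21² × 0.726 / (4×255) = 0.00733409 mm³ per gray-sum
row 0: Σ corner-gray over 3 cells = 1416  → 10.3851
row 1: Σ corner-gray over 3 cells = 1379  → 10.1137
row 2: Σ corner-gray over 3 cells = 1596  → 11.7052
row 3: Σ corner-gray over 3 cells = 1849  → 13.5607
Σ rows: total corner-gray = 6240  → 45.7648 mm³

45.765


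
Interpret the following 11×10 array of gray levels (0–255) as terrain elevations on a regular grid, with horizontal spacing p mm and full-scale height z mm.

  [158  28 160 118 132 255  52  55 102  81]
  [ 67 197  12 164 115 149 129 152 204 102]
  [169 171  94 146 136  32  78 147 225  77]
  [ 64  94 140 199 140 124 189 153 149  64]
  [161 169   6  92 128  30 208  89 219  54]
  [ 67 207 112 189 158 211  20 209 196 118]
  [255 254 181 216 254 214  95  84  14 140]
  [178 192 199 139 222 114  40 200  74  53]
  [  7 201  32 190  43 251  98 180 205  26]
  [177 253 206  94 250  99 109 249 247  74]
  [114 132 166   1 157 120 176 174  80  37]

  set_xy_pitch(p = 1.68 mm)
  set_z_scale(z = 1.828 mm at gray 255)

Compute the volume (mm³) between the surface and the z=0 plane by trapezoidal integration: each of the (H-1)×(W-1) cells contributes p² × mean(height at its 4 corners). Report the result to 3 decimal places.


258.149

height_mm = gray/255 × 1.828; cell vol = 1.68² × mean(4 corners)
unit = 1.68² × 1.828 / (4×255) = 0.00505818 mm³ per gray-sum
row 0: Σ corner-gray over 9 cells = 4456  → 22.5393
row 1: Σ corner-gray over 9 cells = 4717  → 23.8595
row 2: Σ corner-gray over 9 cells = 4808  → 24.3197
row 3: Σ corner-gray over 9 cells = 4601  → 23.2727
row 4: Σ corner-gray over 9 cells = 4886  → 24.7143
row 5: Σ corner-gray over 9 cells = 5808  → 29.3779
row 6: Σ corner-gray over 9 cells = 5610  → 28.3764
row 7: Σ corner-gray over 9 cells = 5024  → 25.4123
row 8: Σ corner-gray over 9 cells = 5698  → 28.8215
row 9: Σ corner-gray over 9 cells = 5428  → 27.4558
Σ rows: total corner-gray = 51036  → 258.1495 mm³


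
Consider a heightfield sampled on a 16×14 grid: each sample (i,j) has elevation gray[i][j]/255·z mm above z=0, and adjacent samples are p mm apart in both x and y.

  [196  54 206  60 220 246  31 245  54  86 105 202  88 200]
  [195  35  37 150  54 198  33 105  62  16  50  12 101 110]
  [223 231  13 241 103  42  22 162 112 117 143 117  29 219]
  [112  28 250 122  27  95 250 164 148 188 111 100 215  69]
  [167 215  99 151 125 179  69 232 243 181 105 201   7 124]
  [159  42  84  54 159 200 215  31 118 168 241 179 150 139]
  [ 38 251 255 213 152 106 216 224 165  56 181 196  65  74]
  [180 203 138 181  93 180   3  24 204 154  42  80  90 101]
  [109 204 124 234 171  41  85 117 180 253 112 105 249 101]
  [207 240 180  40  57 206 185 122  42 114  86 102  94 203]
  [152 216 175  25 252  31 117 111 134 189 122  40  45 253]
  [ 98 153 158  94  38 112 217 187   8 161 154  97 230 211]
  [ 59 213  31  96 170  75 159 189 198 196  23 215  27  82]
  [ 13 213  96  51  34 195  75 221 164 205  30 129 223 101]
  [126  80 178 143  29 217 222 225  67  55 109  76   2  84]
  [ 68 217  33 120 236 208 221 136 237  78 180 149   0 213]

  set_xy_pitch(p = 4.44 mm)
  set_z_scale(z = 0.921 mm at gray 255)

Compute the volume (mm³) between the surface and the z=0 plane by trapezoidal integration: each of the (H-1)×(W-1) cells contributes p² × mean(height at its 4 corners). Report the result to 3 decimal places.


height_mm = gray/255 × 0.921; cell vol = 4.44² × mean(4 corners)
unit = 4.44² × 0.921 / (4×255) = 0.0178002 mm³ per gray-sum
row 0: Σ corner-gray over 13 cells = 5601  → 99.6990
row 1: Σ corner-gray over 13 cells = 5117  → 91.0837
row 2: Σ corner-gray over 13 cells = 6683  → 118.9589
row 3: Σ corner-gray over 13 cells = 7482  → 133.1813
row 4: Σ corner-gray over 13 cells = 7485  → 133.2347
row 5: Σ corner-gray over 13 cells = 7852  → 139.7673
row 6: Σ corner-gray over 13 cells = 7337  → 130.6002
row 7: Σ corner-gray over 13 cells = 7025  → 125.0466
row 8: Σ corner-gray over 13 cells = 7306  → 130.0484
row 9: Σ corner-gray over 13 cells = 6665  → 118.6385
row 10: Σ corner-gray over 13 cells = 6846  → 121.8603
row 11: Σ corner-gray over 13 cells = 6852  → 121.9671
row 12: Σ corner-gray over 13 cells = 6711  → 119.4573
row 13: Σ corner-gray over 13 cells = 6402  → 113.9570
row 14: Σ corner-gray over 13 cells = 6927  → 123.3021
Σ rows: total corner-gray = 102291  → 1820.8024 mm³

1820.802


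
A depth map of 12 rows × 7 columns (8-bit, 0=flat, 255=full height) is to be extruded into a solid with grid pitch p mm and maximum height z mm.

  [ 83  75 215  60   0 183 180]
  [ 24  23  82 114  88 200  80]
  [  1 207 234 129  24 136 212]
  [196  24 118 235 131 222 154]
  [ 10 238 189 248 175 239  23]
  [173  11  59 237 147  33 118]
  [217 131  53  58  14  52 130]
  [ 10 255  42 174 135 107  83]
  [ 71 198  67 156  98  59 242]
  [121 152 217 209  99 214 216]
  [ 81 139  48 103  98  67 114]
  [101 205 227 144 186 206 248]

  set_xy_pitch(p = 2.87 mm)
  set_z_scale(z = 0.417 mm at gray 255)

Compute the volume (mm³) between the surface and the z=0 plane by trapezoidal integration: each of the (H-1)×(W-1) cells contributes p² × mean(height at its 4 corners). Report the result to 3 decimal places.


height_mm = gray/255 × 0.417; cell vol = 2.87² × mean(4 corners)
unit = 2.87² × 0.417 / (4×255) = 0.00336744 mm³ per gray-sum
row 0: Σ corner-gray over 6 cells = 2447  → 8.2401
row 1: Σ corner-gray over 6 cells = 2791  → 9.3985
row 2: Σ corner-gray over 6 cells = 3483  → 11.7288
row 3: Σ corner-gray over 6 cells = 4021  → 13.5405
row 4: Σ corner-gray over 6 cells = 3476  → 11.7052
row 5: Σ corner-gray over 6 cells = 2228  → 7.5027
row 6: Σ corner-gray over 6 cells = 2482  → 8.3580
row 7: Σ corner-gray over 6 cells = 2988  → 10.0619
row 8: Σ corner-gray over 6 cells = 3588  → 12.0824
row 9: Σ corner-gray over 6 cells = 3224  → 10.8566
row 10: Σ corner-gray over 6 cells = 3390  → 11.4156
Σ rows: total corner-gray = 34118  → 114.8903 mm³

114.890


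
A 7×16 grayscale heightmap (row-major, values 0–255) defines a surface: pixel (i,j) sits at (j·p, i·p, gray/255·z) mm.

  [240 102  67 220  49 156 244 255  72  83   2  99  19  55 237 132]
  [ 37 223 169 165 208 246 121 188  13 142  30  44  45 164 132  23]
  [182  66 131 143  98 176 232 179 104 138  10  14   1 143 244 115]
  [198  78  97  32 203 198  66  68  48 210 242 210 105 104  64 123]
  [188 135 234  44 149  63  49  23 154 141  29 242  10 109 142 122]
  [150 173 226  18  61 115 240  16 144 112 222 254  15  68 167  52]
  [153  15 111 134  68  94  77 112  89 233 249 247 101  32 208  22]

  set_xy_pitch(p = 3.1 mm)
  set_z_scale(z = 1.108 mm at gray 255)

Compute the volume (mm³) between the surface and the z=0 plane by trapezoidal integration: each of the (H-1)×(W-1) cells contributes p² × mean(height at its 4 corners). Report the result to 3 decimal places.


height_mm = gray/255 × 1.108; cell vol = 3.1² × mean(4 corners)
unit = 3.1² × 1.108 / (4×255) = 0.0104391 mm³ per gray-sum
row 0: Σ corner-gray over 15 cells = 7532  → 78.6273
row 1: Σ corner-gray over 15 cells = 7495  → 78.2410
row 2: Σ corner-gray over 15 cells = 7426  → 77.5207
row 3: Σ corner-gray over 15 cells = 7129  → 74.4203
row 4: Σ corner-gray over 15 cells = 7222  → 75.3912
row 5: Σ corner-gray over 15 cells = 7579  → 79.1179
Σ rows: total corner-gray = 44383  → 463.3185 mm³

463.318


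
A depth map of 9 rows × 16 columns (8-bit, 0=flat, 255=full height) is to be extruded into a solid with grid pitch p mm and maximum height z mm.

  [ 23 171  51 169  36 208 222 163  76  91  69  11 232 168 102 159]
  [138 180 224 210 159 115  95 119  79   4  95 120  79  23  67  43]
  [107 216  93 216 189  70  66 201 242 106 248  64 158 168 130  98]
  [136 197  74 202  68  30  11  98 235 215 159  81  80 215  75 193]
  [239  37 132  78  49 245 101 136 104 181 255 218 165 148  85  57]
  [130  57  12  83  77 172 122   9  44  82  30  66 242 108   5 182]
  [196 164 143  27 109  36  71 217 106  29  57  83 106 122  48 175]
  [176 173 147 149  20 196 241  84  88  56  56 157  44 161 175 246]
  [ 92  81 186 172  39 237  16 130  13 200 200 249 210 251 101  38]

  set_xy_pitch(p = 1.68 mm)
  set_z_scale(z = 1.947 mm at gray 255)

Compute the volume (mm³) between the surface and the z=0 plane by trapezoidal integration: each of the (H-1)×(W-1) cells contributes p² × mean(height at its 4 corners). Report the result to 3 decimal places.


315.641

height_mm = gray/255 × 1.947; cell vol = 1.68² × mean(4 corners)
unit = 1.68² × 1.947 / (4×255) = 0.00538746 mm³ per gray-sum
row 0: Σ corner-gray over 15 cells = 7039  → 37.9224
row 1: Σ corner-gray over 15 cells = 7858  → 42.3347
row 2: Σ corner-gray over 15 cells = 8348  → 44.9745
row 3: Σ corner-gray over 15 cells = 7973  → 42.9542
row 4: Σ corner-gray over 15 cells = 6694  → 36.0637
row 5: Σ corner-gray over 15 cells = 5537  → 29.8304
row 6: Σ corner-gray over 15 cells = 6923  → 37.2974
row 7: Σ corner-gray over 15 cells = 8216  → 44.2634
Σ rows: total corner-gray = 58588  → 315.6407 mm³


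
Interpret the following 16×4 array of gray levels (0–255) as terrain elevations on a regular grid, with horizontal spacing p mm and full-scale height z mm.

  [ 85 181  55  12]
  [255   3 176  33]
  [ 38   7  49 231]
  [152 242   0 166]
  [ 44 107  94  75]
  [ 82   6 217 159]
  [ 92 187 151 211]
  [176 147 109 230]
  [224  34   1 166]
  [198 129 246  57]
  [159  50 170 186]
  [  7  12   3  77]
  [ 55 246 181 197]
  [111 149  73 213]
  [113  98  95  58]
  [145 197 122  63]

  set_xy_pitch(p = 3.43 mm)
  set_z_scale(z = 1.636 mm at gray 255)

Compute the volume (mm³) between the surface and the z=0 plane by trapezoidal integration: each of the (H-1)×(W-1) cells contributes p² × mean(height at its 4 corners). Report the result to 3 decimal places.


393.873

height_mm = gray/255 × 1.636; cell vol = 3.43² × mean(4 corners)
unit = 3.43² × 1.636 / (4×255) = 0.01887 mm³ per gray-sum
row 0: Σ corner-gray over 3 cells = 1215  → 22.9270
row 1: Σ corner-gray over 3 cells = 1027  → 19.3795
row 2: Σ corner-gray over 3 cells = 1183  → 22.3232
row 3: Σ corner-gray over 3 cells = 1323  → 24.9650
row 4: Σ corner-gray over 3 cells = 1208  → 22.7949
row 5: Σ corner-gray over 3 cells = 1666  → 31.4374
row 6: Σ corner-gray over 3 cells = 1897  → 35.7963
row 7: Σ corner-gray over 3 cells = 1378  → 26.0028
row 8: Σ corner-gray over 3 cells = 1465  → 27.6445
row 9: Σ corner-gray over 3 cells = 1790  → 33.7773
row 10: Σ corner-gray over 3 cells = 899  → 16.9641
row 11: Σ corner-gray over 3 cells = 1220  → 23.0214
row 12: Σ corner-gray over 3 cells = 1874  → 35.3623
row 13: Σ corner-gray over 3 cells = 1325  → 25.0027
row 14: Σ corner-gray over 3 cells = 1403  → 26.4746
Σ rows: total corner-gray = 20873  → 393.8730 mm³


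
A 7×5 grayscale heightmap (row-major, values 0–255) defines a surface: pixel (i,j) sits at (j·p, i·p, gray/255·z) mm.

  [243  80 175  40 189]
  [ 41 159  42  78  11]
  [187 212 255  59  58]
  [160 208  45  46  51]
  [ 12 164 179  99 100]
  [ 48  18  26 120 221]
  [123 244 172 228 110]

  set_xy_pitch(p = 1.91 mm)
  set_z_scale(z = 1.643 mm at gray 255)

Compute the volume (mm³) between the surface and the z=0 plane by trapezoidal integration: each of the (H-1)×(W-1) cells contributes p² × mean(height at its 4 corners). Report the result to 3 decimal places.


height_mm = gray/255 × 1.643; cell vol = 1.91² × mean(4 corners)
unit = 1.91² × 1.643 / (4×255) = 0.0058763 mm³ per gray-sum
row 0: Σ corner-gray over 4 cells = 1632  → 9.5901
row 1: Σ corner-gray over 4 cells = 1907  → 11.2061
row 2: Σ corner-gray over 4 cells = 2106  → 12.3755
row 3: Σ corner-gray over 4 cells = 1805  → 10.6067
row 4: Σ corner-gray over 4 cells = 1593  → 9.3609
row 5: Σ corner-gray over 4 cells = 2118  → 12.4460
Σ rows: total corner-gray = 11161  → 65.5854 mm³

65.585


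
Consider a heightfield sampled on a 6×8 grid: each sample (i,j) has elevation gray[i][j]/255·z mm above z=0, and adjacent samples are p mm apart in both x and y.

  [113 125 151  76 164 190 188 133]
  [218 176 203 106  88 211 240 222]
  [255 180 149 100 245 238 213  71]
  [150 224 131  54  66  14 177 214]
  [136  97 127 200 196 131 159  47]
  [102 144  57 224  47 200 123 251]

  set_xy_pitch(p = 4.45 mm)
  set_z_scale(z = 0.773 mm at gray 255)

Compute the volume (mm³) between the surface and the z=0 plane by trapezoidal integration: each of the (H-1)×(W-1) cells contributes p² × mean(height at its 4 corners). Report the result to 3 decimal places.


height_mm = gray/255 × 0.773; cell vol = 4.45² × mean(4 corners)
unit = 4.45² × 0.773 / (4×255) = 0.0150072 mm³ per gray-sum
row 0: Σ corner-gray over 7 cells = 4522  → 67.8625
row 1: Σ corner-gray over 7 cells = 5064  → 75.9964
row 2: Σ corner-gray over 7 cells = 4272  → 64.1107
row 3: Σ corner-gray over 7 cells = 3699  → 55.5116
row 4: Σ corner-gray over 7 cells = 3946  → 59.2184
Σ rows: total corner-gray = 21503  → 322.6996 mm³

322.700


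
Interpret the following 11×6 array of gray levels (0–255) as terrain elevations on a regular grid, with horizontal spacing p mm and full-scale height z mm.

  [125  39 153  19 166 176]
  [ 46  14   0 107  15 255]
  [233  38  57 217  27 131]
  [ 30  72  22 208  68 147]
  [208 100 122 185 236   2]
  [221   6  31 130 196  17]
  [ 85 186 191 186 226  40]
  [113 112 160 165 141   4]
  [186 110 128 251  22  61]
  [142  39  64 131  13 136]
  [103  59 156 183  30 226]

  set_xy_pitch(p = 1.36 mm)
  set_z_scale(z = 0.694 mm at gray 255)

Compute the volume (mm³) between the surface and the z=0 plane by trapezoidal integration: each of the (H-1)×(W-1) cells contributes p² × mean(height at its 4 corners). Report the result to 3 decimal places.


height_mm = gray/255 × 0.694; cell vol = 1.36² × mean(4 corners)
unit = 1.36² × 0.694 / (4×255) = 0.00125845 mm³ per gray-sum
row 0: Σ corner-gray over 5 cells = 1628  → 2.0488
row 1: Σ corner-gray over 5 cells = 1615  → 2.0324
row 2: Σ corner-gray over 5 cells = 1959  → 2.4653
row 3: Σ corner-gray over 5 cells = 2413  → 3.0366
row 4: Σ corner-gray over 5 cells = 2460  → 3.0958
row 5: Σ corner-gray over 5 cells = 2667  → 3.3563
row 6: Σ corner-gray over 5 cells = 2976  → 3.7452
row 7: Σ corner-gray over 5 cells = 2542  → 3.1990
row 8: Σ corner-gray over 5 cells = 2041  → 2.5685
row 9: Σ corner-gray over 5 cells = 1957  → 2.4628
Σ rows: total corner-gray = 22258  → 28.0107 mm³

28.011
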